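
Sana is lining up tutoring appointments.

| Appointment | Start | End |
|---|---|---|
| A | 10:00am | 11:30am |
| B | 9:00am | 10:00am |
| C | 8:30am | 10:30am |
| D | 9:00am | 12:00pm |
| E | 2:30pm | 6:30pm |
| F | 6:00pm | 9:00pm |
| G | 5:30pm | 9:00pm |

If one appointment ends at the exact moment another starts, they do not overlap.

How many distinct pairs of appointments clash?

8

Sorted by start: C, B, D, A, E, G, F.
B starts before C ends → C and B overlap.
D starts before C ends → C and D overlap.
A starts before C ends → C and A overlap.
E starts after C ends, so C has no further overlaps.
D starts before B ends → B and D overlap.
A starts exactly when B ends (back-to-back, no overlap), so B has no further overlaps.
A starts before D ends → D and A overlap.
E starts after D ends, so D has no further overlaps.
E starts after A ends, so A has no further overlaps.
G starts before E ends → E and G overlap.
F starts before E ends → E and F overlap.
F starts before G ends → G and F overlap.
Overlapping pairs: A & C, A & D, B & C, B & D, C & D, E & F, E & G, F & G — 8 in total.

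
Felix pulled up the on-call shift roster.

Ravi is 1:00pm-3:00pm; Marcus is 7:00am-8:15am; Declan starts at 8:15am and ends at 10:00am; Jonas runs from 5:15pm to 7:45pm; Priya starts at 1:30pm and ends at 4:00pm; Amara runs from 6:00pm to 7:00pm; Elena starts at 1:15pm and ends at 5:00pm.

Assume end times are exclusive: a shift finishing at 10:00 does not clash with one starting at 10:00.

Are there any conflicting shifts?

Yes

Sorted by start: Marcus, Declan, Ravi, Elena, Priya, Jonas, Amara.
Declan starts exactly when Marcus ends (back-to-back, no overlap), so Marcus has no further overlaps.
Ravi starts after Declan ends, so Declan has no further overlaps.
Elena starts before Ravi ends → Ravi and Elena overlap.
That's a conflict, so the schedule is not conflict-free.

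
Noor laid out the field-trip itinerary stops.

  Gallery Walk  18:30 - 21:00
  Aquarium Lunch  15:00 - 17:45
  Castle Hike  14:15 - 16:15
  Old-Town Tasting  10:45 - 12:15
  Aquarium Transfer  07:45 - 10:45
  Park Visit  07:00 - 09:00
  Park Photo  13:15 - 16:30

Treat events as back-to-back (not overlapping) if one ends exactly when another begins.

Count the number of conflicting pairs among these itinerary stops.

4

Sorted by start: Park Visit, Aquarium Transfer, Old-Town Tasting, Park Photo, Castle Hike, Aquarium Lunch, Gallery Walk.
Aquarium Transfer starts before Park Visit ends → Park Visit and Aquarium Transfer overlap.
Old-Town Tasting starts after Park Visit ends — done with Park Visit.
Old-Town Tasting starts exactly when Aquarium Transfer ends (back-to-back, no overlap) — done with Aquarium Transfer.
Park Photo starts after Old-Town Tasting ends — done with Old-Town Tasting.
Castle Hike starts before Park Photo ends → Park Photo and Castle Hike overlap.
Aquarium Lunch starts before Park Photo ends → Park Photo and Aquarium Lunch overlap.
Gallery Walk starts after Park Photo ends.
Aquarium Lunch starts before Castle Hike ends → Castle Hike and Aquarium Lunch overlap.
Gallery Walk starts after Castle Hike ends.
Gallery Walk starts after Aquarium Lunch ends.
Overlapping pairs: Aquarium Lunch & Castle Hike, Aquarium Lunch & Park Photo, Aquarium Transfer & Park Visit, Castle Hike & Park Photo — 4 in total.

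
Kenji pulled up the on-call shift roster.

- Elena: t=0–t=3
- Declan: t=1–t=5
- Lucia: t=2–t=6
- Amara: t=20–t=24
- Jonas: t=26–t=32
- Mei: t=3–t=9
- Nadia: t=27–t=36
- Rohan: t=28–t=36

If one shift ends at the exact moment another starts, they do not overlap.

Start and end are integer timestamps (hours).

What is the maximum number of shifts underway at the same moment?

Sort all start/end points and keep a running count:
t=0 start Elena → 1
t=1 start Declan → 2
t=2 start Lucia → 3
t=3 end Elena → 2
t=3 start Mei → 3
t=5 end Declan → 2
t=6 end Lucia → 1
t=9 end Mei → 0
t=20 start Amara → 1
t=24 end Amara → 0
t=26 start Jonas → 1
t=27 start Nadia → 2
t=28 start Rohan → 3
t=32 end Jonas → 2
t=36 end Nadia → 1
t=36 end Rohan → 0
Peak is 3, at t=2 (Declan, Elena, Lucia).

3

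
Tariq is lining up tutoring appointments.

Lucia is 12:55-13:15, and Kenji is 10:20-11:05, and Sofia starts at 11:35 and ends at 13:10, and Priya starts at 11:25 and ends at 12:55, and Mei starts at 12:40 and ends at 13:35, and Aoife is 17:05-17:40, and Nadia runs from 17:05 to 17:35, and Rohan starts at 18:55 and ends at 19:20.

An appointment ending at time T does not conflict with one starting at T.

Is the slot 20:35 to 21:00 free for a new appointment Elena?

Yes — the slot is free

Kenji: ends 11:05 at or before Elena starts 20:35 → clear.
Priya: ends 12:55 at or before Elena starts 20:35 → clear.
Sofia: ends 13:10 at or before Elena starts 20:35 → clear.
Mei: ends 13:35 at or before Elena starts 20:35 → clear.
Lucia: ends 13:15 at or before Elena starts 20:35 → clear.
Aoife: ends 17:40 at or before Elena starts 20:35 → clear.
Nadia: ends 17:35 at or before Elena starts 20:35 → clear.
Rohan: ends 19:20 at or before Elena starts 20:35 → clear.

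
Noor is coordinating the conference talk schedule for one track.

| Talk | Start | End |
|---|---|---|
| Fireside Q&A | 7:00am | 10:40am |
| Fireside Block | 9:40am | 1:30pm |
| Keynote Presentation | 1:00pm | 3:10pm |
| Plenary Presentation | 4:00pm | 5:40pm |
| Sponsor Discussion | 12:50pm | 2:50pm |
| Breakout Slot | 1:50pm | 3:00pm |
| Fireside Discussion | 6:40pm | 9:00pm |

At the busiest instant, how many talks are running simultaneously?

3

Walk through starts and ends in time order (an end at T is processed before a start at T):
7:00am start Fireside Q&A → 1
9:40am start Fireside Block → 2
10:40am end Fireside Q&A → 1
12:50pm start Sponsor Discussion → 2
1:00pm start Keynote Presentation → 3
1:30pm end Fireside Block → 2
1:50pm start Breakout Slot → 3
2:50pm end Sponsor Discussion → 2
3:00pm end Breakout Slot → 1
3:10pm end Keynote Presentation → 0
4:00pm start Plenary Presentation → 1
5:40pm end Plenary Presentation → 0
6:40pm start Fireside Discussion → 1
9:00pm end Fireside Discussion → 0
Peak is 3, at 1:00pm (Fireside Block, Keynote Presentation, Sponsor Discussion).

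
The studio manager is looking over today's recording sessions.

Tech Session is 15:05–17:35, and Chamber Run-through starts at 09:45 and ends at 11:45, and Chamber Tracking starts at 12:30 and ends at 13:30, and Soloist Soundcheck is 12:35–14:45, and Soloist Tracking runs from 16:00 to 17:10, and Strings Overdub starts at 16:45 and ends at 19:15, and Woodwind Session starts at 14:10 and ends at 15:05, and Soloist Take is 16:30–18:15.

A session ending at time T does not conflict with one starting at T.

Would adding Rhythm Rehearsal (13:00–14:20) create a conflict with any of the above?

Chamber Run-through: ends 11:45 at or before Rhythm Rehearsal starts 13:00 → clear.
Chamber Tracking: starts 12:30 before Rhythm Rehearsal ends 14:20, and ends 13:30 after Rhythm Rehearsal starts 13:00 → overlap.
Soloist Soundcheck: starts 12:35 before Rhythm Rehearsal ends 14:20, and ends 14:45 after Rhythm Rehearsal starts 13:00 → overlap.
Woodwind Session: starts 14:10 before Rhythm Rehearsal ends 14:20, and ends 15:05 after Rhythm Rehearsal starts 13:00 → overlap.
Tech Session: starts 15:05 at or after Rhythm Rehearsal ends 14:20 → clear.
Soloist Tracking: starts 16:00 at or after Rhythm Rehearsal ends 14:20 → clear.
Soloist Take: starts 16:30 at or after Rhythm Rehearsal ends 14:20 → clear.
Strings Overdub: starts 16:45 at or after Rhythm Rehearsal ends 14:20 → clear.
Rhythm Rehearsal overlaps Chamber Tracking, Soloist Soundcheck, Woodwind Session.

Yes — it overlaps Chamber Tracking, Soloist Soundcheck, Woodwind Session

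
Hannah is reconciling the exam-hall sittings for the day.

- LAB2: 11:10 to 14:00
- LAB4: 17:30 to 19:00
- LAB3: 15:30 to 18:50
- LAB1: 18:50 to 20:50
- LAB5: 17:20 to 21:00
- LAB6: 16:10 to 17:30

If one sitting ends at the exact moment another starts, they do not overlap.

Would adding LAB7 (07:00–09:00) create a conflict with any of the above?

LAB2: starts 11:10 at or after LAB7 ends 09:00 → clear.
LAB3: starts 15:30 at or after LAB7 ends 09:00 → clear.
LAB6: starts 16:10 at or after LAB7 ends 09:00 → clear.
LAB5: starts 17:20 at or after LAB7 ends 09:00 → clear.
LAB4: starts 17:30 at or after LAB7 ends 09:00 → clear.
LAB1: starts 18:50 at or after LAB7 ends 09:00 → clear.

No — it doesn't clash with anything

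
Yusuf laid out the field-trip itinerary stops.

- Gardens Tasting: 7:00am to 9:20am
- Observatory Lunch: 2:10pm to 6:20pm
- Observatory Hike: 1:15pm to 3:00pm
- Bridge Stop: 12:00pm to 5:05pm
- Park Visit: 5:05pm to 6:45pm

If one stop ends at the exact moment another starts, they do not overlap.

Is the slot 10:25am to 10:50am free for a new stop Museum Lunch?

Yes — the slot is free

Gardens Tasting: ends 9:20am at or before Museum Lunch starts 10:25am → clear.
Bridge Stop: starts 12:00pm at or after Museum Lunch ends 10:50am → clear.
Observatory Hike: starts 1:15pm at or after Museum Lunch ends 10:50am → clear.
Observatory Lunch: starts 2:10pm at or after Museum Lunch ends 10:50am → clear.
Park Visit: starts 5:05pm at or after Museum Lunch ends 10:50am → clear.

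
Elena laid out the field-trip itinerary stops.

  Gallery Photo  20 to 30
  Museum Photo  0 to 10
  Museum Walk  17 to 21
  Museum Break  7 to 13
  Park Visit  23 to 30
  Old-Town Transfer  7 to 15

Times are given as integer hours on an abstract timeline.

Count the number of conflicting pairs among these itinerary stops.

5

Two intervals overlap when each starts before the other ends.
Sorted by start: Museum Photo, Museum Break, Old-Town Transfer, Museum Walk, Gallery Photo, Park Visit.
Museum Break starts before Museum Photo ends → Museum Photo and Museum Break overlap.
Old-Town Transfer starts before Museum Photo ends → Museum Photo and Old-Town Transfer overlap.
Museum Walk starts after Museum Photo ends; Museum Photo is clear from here.
Old-Town Transfer starts before Museum Break ends → Museum Break and Old-Town Transfer overlap.
Museum Walk starts after Museum Break ends; Museum Break is clear from here.
Museum Walk starts after Old-Town Transfer ends; Old-Town Transfer is clear from here.
Gallery Photo starts before Museum Walk ends → Museum Walk and Gallery Photo overlap.
Park Visit starts after Museum Walk ends.
Park Visit starts before Gallery Photo ends → Gallery Photo and Park Visit overlap.
Overlapping pairs: Gallery Photo & Museum Walk, Gallery Photo & Park Visit, Museum Break & Museum Photo, Museum Break & Old-Town Transfer, Museum Photo & Old-Town Transfer — 5 in total.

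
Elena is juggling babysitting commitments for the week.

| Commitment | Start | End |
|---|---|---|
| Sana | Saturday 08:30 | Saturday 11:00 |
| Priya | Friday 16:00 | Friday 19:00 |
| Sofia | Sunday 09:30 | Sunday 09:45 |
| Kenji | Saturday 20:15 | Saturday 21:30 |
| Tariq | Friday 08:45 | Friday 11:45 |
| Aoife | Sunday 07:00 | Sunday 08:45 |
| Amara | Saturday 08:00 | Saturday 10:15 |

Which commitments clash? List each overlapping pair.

Sorted by start: Tariq, Priya, Amara, Sana, Kenji, Aoife, Sofia.
Priya starts after Tariq ends, so nothing later overlaps Tariq either.
Amara starts after Priya ends, so nothing later overlaps Priya either.
Sana starts before Amara ends → Amara and Sana overlap.
Kenji starts after Amara ends, so nothing later overlaps Amara either.
Kenji starts after Sana ends, so nothing later overlaps Sana either.
Aoife starts after Kenji ends, so nothing later overlaps Kenji either.
Sofia starts after Aoife ends.

Amara & Sana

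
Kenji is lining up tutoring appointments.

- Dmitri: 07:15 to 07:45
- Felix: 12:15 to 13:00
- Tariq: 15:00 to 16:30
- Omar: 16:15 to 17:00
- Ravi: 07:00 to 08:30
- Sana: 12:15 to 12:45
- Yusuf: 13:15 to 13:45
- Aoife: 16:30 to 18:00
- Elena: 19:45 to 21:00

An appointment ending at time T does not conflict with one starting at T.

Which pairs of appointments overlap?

Check each pair: they overlap iff neither finishes before the other starts.
Sorted by start: Ravi, Dmitri, Sana, Felix, Yusuf, Tariq, Omar, Aoife, Elena.
Dmitri starts before Ravi ends → Ravi and Dmitri overlap.
Sana starts after Ravi ends — done with Ravi.
Sana starts after Dmitri ends — done with Dmitri.
Felix starts before Sana ends → Sana and Felix overlap.
Yusuf starts after Sana ends — done with Sana.
Yusuf starts after Felix ends — done with Felix.
Tariq starts after Yusuf ends — done with Yusuf.
Omar starts before Tariq ends → Tariq and Omar overlap.
Aoife starts exactly when Tariq ends (back-to-back, no overlap) — done with Tariq.
Aoife starts before Omar ends → Omar and Aoife overlap.
Elena starts after Omar ends.
Elena starts after Aoife ends.

Aoife & Omar, Dmitri & Ravi, Felix & Sana, Omar & Tariq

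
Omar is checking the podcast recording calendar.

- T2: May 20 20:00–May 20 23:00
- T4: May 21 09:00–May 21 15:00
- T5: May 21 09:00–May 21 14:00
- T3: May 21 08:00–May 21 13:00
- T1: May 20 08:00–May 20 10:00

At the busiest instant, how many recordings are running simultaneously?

3

Sort all start/end points and keep a running count:
May 20 08:00 start T1 → 1
May 20 10:00 end T1 → 0
May 20 20:00 start T2 → 1
May 20 23:00 end T2 → 0
May 21 08:00 start T3 → 1
May 21 09:00 start T4 → 2
May 21 09:00 start T5 → 3
May 21 13:00 end T3 → 2
May 21 14:00 end T5 → 1
May 21 15:00 end T4 → 0
Peak is 3, at May 21 09:00 (T3, T4, T5).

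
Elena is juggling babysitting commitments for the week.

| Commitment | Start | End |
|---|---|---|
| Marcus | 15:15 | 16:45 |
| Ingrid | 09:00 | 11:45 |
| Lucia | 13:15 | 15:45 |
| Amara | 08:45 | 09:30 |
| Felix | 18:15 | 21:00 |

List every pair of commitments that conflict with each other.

Amara & Ingrid, Lucia & Marcus

Sorted by start: Amara, Ingrid, Lucia, Marcus, Felix.
Ingrid starts before Amara ends → Amara and Ingrid overlap.
Lucia starts after Amara ends — done with Amara.
Lucia starts after Ingrid ends — done with Ingrid.
Marcus starts before Lucia ends → Lucia and Marcus overlap.
Felix starts after Lucia ends.
Felix starts after Marcus ends.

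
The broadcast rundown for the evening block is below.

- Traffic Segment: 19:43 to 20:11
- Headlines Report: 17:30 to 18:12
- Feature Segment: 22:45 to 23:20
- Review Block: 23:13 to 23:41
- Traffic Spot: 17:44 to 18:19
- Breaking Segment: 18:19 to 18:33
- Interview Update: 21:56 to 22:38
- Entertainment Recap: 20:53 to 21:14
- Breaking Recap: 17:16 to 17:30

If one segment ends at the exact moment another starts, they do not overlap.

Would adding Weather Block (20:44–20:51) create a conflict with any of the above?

Breaking Recap: ends 17:30 at or before Weather Block starts 20:44 → clear.
Headlines Report: ends 18:12 at or before Weather Block starts 20:44 → clear.
Traffic Spot: ends 18:19 at or before Weather Block starts 20:44 → clear.
Breaking Segment: ends 18:33 at or before Weather Block starts 20:44 → clear.
Traffic Segment: ends 20:11 at or before Weather Block starts 20:44 → clear.
Entertainment Recap: starts 20:53 at or after Weather Block ends 20:51 → clear.
Interview Update: starts 21:56 at or after Weather Block ends 20:51 → clear.
Feature Segment: starts 22:45 at or after Weather Block ends 20:51 → clear.
Review Block: starts 23:13 at or after Weather Block ends 20:51 → clear.

No — it doesn't clash with anything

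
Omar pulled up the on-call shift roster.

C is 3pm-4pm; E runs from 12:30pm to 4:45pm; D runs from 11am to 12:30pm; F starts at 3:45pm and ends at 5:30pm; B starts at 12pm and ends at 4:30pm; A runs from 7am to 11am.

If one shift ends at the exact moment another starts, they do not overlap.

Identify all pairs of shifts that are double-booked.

Sorted by start: A, D, B, E, C, F.
D starts exactly when A ends (back-to-back, no overlap), so nothing later overlaps A either.
B starts before D ends → D and B overlap.
E starts exactly when D ends (back-to-back, no overlap), so nothing later overlaps D either.
E starts before B ends → B and E overlap.
C starts before B ends → B and C overlap.
F starts before B ends → B and F overlap.
C starts before E ends → E and C overlap.
F starts before E ends → E and F overlap.
F starts before C ends → C and F overlap.

B & C, B & D, B & E, B & F, C & E, C & F, E & F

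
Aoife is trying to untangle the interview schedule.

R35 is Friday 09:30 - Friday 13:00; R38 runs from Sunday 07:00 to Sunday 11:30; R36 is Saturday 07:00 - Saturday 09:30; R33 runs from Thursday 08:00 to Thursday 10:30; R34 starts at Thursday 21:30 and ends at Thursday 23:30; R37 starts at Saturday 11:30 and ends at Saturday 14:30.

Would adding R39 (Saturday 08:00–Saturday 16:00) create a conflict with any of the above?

R33: ends Thursday 10:30 at or before R39 starts Saturday 08:00 → clear.
R34: ends Thursday 23:30 at or before R39 starts Saturday 08:00 → clear.
R35: ends Friday 13:00 at or before R39 starts Saturday 08:00 → clear.
R36: starts Saturday 07:00 before R39 ends Saturday 16:00, and ends Saturday 09:30 after R39 starts Saturday 08:00 → overlap.
R37: starts Saturday 11:30 before R39 ends Saturday 16:00, and ends Saturday 14:30 after R39 starts Saturday 08:00 → overlap.
R38: starts Sunday 07:00 at or after R39 ends Saturday 16:00 → clear.
R39 overlaps R36, R37.

Yes — it overlaps R36, R37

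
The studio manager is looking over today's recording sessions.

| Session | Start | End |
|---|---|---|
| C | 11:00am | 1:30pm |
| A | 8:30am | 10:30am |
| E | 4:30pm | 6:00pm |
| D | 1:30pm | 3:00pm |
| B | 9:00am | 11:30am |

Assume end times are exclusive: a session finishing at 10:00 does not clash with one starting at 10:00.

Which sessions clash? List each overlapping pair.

Two intervals overlap when each starts before the other ends.
Sorted by start: A, B, C, D, E.
B starts before A ends → A and B overlap.
C starts after A ends — done with A.
C starts before B ends → B and C overlap.
D starts after B ends — done with B.
D starts exactly when C ends (back-to-back, no overlap) — done with C.
E starts after D ends.

A & B, B & C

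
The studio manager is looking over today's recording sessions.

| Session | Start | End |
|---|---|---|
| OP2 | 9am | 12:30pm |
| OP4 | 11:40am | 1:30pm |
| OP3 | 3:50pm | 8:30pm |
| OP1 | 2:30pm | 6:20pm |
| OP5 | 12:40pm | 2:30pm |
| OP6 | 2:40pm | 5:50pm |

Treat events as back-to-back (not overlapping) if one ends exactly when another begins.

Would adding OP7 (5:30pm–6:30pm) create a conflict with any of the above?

OP2: ends 12:30pm at or before OP7 starts 5:30pm → clear.
OP4: ends 1:30pm at or before OP7 starts 5:30pm → clear.
OP5: ends 2:30pm at or before OP7 starts 5:30pm → clear.
OP1: starts 2:30pm before OP7 ends 6:30pm, and ends 6:20pm after OP7 starts 5:30pm → overlap.
OP6: starts 2:40pm before OP7 ends 6:30pm, and ends 5:50pm after OP7 starts 5:30pm → overlap.
OP3: starts 3:50pm before OP7 ends 6:30pm, and ends 8:30pm after OP7 starts 5:30pm → overlap.
OP7 overlaps OP1, OP3, OP6.

Yes — it overlaps OP1, OP3, OP6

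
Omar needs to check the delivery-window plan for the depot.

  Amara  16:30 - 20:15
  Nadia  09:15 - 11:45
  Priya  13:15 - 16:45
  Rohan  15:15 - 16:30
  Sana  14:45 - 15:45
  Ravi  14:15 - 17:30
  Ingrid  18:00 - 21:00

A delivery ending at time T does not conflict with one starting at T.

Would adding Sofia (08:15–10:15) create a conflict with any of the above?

Nadia: starts 09:15 before Sofia ends 10:15, and ends 11:45 after Sofia starts 08:15 → overlap.
Priya: starts 13:15 at or after Sofia ends 10:15 → clear.
Ravi: starts 14:15 at or after Sofia ends 10:15 → clear.
Sana: starts 14:45 at or after Sofia ends 10:15 → clear.
Rohan: starts 15:15 at or after Sofia ends 10:15 → clear.
Amara: starts 16:30 at or after Sofia ends 10:15 → clear.
Ingrid: starts 18:00 at or after Sofia ends 10:15 → clear.
Sofia overlaps Nadia.

Yes — it overlaps Nadia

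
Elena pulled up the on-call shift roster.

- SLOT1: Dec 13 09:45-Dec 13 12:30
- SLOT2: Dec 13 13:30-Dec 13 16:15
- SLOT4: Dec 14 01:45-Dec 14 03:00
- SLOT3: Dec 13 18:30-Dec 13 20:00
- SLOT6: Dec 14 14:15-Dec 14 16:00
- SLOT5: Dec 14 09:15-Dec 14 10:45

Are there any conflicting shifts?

No

Sorted by start: SLOT1, SLOT2, SLOT3, SLOT4, SLOT5, SLOT6.
SLOT2 starts after SLOT1 ends — done with SLOT1.
SLOT3 starts after SLOT2 ends — done with SLOT2.
SLOT4 starts after SLOT3 ends — done with SLOT3.
SLOT5 starts after SLOT4 ends — done with SLOT4.
SLOT6 starts after SLOT5 ends.
Every pair is clear; the schedule has no overlaps.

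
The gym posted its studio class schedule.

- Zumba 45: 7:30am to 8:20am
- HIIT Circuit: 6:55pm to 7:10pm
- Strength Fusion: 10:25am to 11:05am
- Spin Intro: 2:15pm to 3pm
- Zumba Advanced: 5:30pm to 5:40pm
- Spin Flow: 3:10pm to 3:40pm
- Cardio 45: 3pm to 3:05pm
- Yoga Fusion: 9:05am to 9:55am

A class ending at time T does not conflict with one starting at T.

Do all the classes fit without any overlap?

Yes

Sorted by start: Zumba 45, Yoga Fusion, Strength Fusion, Spin Intro, Cardio 45, Spin Flow, Zumba Advanced, HIIT Circuit.
Yoga Fusion starts after Zumba 45 ends; Zumba 45 is clear from here.
Strength Fusion starts after Yoga Fusion ends; Yoga Fusion is clear from here.
Spin Intro starts after Strength Fusion ends; Strength Fusion is clear from here.
Cardio 45 starts exactly when Spin Intro ends (back-to-back, no overlap); Spin Intro is clear from here.
Spin Flow starts after Cardio 45 ends; Cardio 45 is clear from here.
Zumba Advanced starts after Spin Flow ends; Spin Flow is clear from here.
HIIT Circuit starts after Zumba Advanced ends.
Every pair is clear; the schedule has no overlaps.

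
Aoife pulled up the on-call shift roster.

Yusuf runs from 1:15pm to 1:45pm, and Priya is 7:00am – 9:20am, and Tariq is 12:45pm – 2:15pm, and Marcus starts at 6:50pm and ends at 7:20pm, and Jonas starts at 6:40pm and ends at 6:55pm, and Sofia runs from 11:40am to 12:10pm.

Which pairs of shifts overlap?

Sorted by start: Priya, Sofia, Tariq, Yusuf, Jonas, Marcus.
Sofia starts after Priya ends, so nothing later overlaps Priya either.
Tariq starts after Sofia ends, so nothing later overlaps Sofia either.
Yusuf starts before Tariq ends → Tariq and Yusuf overlap.
Jonas starts after Tariq ends, so nothing later overlaps Tariq either.
Jonas starts after Yusuf ends, so nothing later overlaps Yusuf either.
Marcus starts before Jonas ends → Jonas and Marcus overlap.

Jonas & Marcus, Tariq & Yusuf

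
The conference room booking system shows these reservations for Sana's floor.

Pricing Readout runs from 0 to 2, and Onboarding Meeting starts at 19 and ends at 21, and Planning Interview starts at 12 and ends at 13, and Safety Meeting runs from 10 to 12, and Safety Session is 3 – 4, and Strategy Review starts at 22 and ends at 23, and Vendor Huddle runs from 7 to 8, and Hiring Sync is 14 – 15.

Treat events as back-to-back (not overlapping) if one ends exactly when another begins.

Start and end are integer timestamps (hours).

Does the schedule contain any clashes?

No

Check each pair: they overlap iff neither finishes before the other starts.
Sorted by start: Pricing Readout, Safety Session, Vendor Huddle, Safety Meeting, Planning Interview, Hiring Sync, Onboarding Meeting, Strategy Review.
Safety Session starts after Pricing Readout ends, so Pricing Readout has no further overlaps.
Vendor Huddle starts after Safety Session ends, so Safety Session has no further overlaps.
Safety Meeting starts after Vendor Huddle ends, so Vendor Huddle has no further overlaps.
Planning Interview starts exactly when Safety Meeting ends (back-to-back, no overlap), so Safety Meeting has no further overlaps.
Hiring Sync starts after Planning Interview ends, so Planning Interview has no further overlaps.
Onboarding Meeting starts after Hiring Sync ends, so Hiring Sync has no further overlaps.
Strategy Review starts after Onboarding Meeting ends.
Every pair is clear; the schedule has no overlaps.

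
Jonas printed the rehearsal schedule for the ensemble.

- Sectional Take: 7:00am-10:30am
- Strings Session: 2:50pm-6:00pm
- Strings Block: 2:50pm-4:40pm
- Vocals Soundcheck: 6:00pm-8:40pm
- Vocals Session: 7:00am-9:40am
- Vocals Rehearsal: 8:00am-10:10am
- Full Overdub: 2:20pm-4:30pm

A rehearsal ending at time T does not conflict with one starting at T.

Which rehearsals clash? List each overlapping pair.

Sorted by start: Sectional Take, Vocals Session, Vocals Rehearsal, Full Overdub, Strings Session, Strings Block, Vocals Soundcheck.
Vocals Session starts before Sectional Take ends → Sectional Take and Vocals Session overlap.
Vocals Rehearsal starts before Sectional Take ends → Sectional Take and Vocals Rehearsal overlap.
Full Overdub starts after Sectional Take ends, so nothing later overlaps Sectional Take either.
Vocals Rehearsal starts before Vocals Session ends → Vocals Session and Vocals Rehearsal overlap.
Full Overdub starts after Vocals Session ends, so nothing later overlaps Vocals Session either.
Full Overdub starts after Vocals Rehearsal ends, so nothing later overlaps Vocals Rehearsal either.
Strings Session starts before Full Overdub ends → Full Overdub and Strings Session overlap.
Strings Block starts before Full Overdub ends → Full Overdub and Strings Block overlap.
Vocals Soundcheck starts after Full Overdub ends.
Strings Block starts before Strings Session ends → Strings Session and Strings Block overlap.
Vocals Soundcheck starts exactly when Strings Session ends (back-to-back, no overlap).
Vocals Soundcheck starts after Strings Block ends.

Full Overdub & Strings Block, Full Overdub & Strings Session, Sectional Take & Vocals Rehearsal, Sectional Take & Vocals Session, Strings Block & Strings Session, Vocals Rehearsal & Vocals Session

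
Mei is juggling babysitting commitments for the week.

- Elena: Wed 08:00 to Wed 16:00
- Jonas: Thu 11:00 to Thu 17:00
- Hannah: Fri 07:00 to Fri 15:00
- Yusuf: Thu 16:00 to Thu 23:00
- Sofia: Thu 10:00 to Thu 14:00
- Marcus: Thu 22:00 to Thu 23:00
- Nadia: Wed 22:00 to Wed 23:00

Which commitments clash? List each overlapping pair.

Two intervals overlap when each starts before the other ends.
Sorted by start: Elena, Nadia, Sofia, Jonas, Yusuf, Marcus, Hannah.
Nadia starts after Elena ends, so nothing later overlaps Elena either.
Sofia starts after Nadia ends, so nothing later overlaps Nadia either.
Jonas starts before Sofia ends → Sofia and Jonas overlap.
Yusuf starts after Sofia ends, so nothing later overlaps Sofia either.
Yusuf starts before Jonas ends → Jonas and Yusuf overlap.
Marcus starts after Jonas ends, so nothing later overlaps Jonas either.
Marcus starts before Yusuf ends → Yusuf and Marcus overlap.
Hannah starts after Yusuf ends.
Hannah starts after Marcus ends.

Jonas & Sofia, Jonas & Yusuf, Marcus & Yusuf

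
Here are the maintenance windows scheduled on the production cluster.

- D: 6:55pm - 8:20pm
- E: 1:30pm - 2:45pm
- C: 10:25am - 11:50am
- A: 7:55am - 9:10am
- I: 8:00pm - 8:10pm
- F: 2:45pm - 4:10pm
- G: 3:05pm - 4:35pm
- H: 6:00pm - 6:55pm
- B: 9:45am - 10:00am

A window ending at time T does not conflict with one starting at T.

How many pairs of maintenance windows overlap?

Sorted by start: A, B, C, E, F, G, H, D, I.
B starts after A ends; A is clear from here.
C starts after B ends; B is clear from here.
E starts after C ends; C is clear from here.
F starts exactly when E ends (back-to-back, no overlap); E is clear from here.
G starts before F ends → F and G overlap.
H starts after F ends; F is clear from here.
H starts after G ends; G is clear from here.
D starts exactly when H ends (back-to-back, no overlap); H is clear from here.
I starts before D ends → D and I overlap.
Overlapping pairs: D & I, F & G — 2 in total.

2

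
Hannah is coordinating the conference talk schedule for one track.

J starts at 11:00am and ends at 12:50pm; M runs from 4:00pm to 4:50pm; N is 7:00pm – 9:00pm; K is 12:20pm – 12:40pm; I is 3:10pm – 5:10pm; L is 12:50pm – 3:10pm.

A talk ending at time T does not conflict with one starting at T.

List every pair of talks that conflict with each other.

I & M, J & K

Sorted by start: J, K, L, I, M, N.
K starts before J ends → J and K overlap.
L starts exactly when J ends (back-to-back, no overlap) — done with J.
L starts after K ends — done with K.
I starts exactly when L ends (back-to-back, no overlap) — done with L.
M starts before I ends → I and M overlap.
N starts after I ends.
N starts after M ends.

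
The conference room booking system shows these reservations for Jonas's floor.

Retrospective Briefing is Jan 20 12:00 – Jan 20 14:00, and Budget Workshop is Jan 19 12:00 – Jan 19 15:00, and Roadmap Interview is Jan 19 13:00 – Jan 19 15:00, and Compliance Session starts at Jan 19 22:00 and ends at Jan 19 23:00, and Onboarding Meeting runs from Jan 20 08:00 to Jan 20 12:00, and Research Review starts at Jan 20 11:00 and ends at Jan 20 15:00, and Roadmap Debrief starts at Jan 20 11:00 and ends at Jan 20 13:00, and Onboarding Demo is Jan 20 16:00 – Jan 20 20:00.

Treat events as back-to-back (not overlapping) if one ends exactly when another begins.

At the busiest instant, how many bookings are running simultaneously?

3

Sort all start/end points and keep a running count:
Jan 19 12:00 start Budget Workshop → 1
Jan 19 13:00 start Roadmap Interview → 2
Jan 19 15:00 end Budget Workshop → 1
Jan 19 15:00 end Roadmap Interview → 0
Jan 19 22:00 start Compliance Session → 1
Jan 19 23:00 end Compliance Session → 0
Jan 20 08:00 start Onboarding Meeting → 1
Jan 20 11:00 start Research Review → 2
Jan 20 11:00 start Roadmap Debrief → 3
Jan 20 12:00 end Onboarding Meeting → 2
Jan 20 12:00 start Retrospective Briefing → 3
Jan 20 13:00 end Roadmap Debrief → 2
Jan 20 14:00 end Retrospective Briefing → 1
Jan 20 15:00 end Research Review → 0
Jan 20 16:00 start Onboarding Demo → 1
Jan 20 20:00 end Onboarding Demo → 0
Peak is 3, at Jan 20 11:00 (Onboarding Meeting, Research Review, Roadmap Debrief).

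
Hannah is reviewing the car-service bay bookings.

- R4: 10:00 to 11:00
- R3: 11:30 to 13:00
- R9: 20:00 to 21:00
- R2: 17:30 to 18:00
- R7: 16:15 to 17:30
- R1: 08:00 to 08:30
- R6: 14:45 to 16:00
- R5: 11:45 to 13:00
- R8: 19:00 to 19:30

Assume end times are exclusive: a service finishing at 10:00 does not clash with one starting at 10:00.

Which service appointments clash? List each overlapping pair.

R3 & R5

Sorted by start: R1, R4, R3, R5, R6, R7, R2, R8, R9.
R4 starts after R1 ends; R1 is clear from here.
R3 starts after R4 ends; R4 is clear from here.
R5 starts before R3 ends → R3 and R5 overlap.
R6 starts after R3 ends; R3 is clear from here.
R6 starts after R5 ends; R5 is clear from here.
R7 starts after R6 ends; R6 is clear from here.
R2 starts exactly when R7 ends (back-to-back, no overlap); R7 is clear from here.
R8 starts after R2 ends; R2 is clear from here.
R9 starts after R8 ends.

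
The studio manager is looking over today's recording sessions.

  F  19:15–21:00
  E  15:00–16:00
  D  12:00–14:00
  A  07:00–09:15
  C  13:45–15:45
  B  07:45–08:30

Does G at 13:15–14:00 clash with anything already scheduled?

A: ends 09:15 at or before G starts 13:15 → clear.
B: ends 08:30 at or before G starts 13:15 → clear.
D: starts 12:00 before G ends 14:00, and ends 14:00 after G starts 13:15 → overlap.
C: starts 13:45 before G ends 14:00, and ends 15:45 after G starts 13:15 → overlap.
E: starts 15:00 at or after G ends 14:00 → clear.
F: starts 19:15 at or after G ends 14:00 → clear.
G overlaps C, D.

Yes — it overlaps C, D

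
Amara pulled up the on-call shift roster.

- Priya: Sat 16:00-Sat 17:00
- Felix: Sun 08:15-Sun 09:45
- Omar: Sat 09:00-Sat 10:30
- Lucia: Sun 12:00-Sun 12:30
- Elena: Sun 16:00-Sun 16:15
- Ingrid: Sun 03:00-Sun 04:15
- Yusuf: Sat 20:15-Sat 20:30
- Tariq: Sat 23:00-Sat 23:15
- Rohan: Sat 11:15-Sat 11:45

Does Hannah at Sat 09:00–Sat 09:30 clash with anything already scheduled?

Omar: starts Sat 09:00 before Hannah ends Sat 09:30, and ends Sat 10:30 after Hannah starts Sat 09:00 → overlap.
Rohan: starts Sat 11:15 at or after Hannah ends Sat 09:30 → clear.
Priya: starts Sat 16:00 at or after Hannah ends Sat 09:30 → clear.
Yusuf: starts Sat 20:15 at or after Hannah ends Sat 09:30 → clear.
Tariq: starts Sat 23:00 at or after Hannah ends Sat 09:30 → clear.
Ingrid: starts Sun 03:00 at or after Hannah ends Sat 09:30 → clear.
Felix: starts Sun 08:15 at or after Hannah ends Sat 09:30 → clear.
Lucia: starts Sun 12:00 at or after Hannah ends Sat 09:30 → clear.
Elena: starts Sun 16:00 at or after Hannah ends Sat 09:30 → clear.
Hannah overlaps Omar.

Yes — it overlaps Omar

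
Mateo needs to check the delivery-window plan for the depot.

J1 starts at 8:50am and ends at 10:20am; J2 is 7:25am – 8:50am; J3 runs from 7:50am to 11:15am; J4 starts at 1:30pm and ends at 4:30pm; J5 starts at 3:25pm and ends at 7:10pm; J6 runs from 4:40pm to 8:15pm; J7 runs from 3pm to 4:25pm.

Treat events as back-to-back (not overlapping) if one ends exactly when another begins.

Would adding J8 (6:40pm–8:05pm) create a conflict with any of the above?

J2: ends 8:50am at or before J8 starts 6:40pm → clear.
J3: ends 11:15am at or before J8 starts 6:40pm → clear.
J1: ends 10:20am at or before J8 starts 6:40pm → clear.
J4: ends 4:30pm at or before J8 starts 6:40pm → clear.
J7: ends 4:25pm at or before J8 starts 6:40pm → clear.
J5: starts 3:25pm before J8 ends 8:05pm, and ends 7:10pm after J8 starts 6:40pm → overlap.
J6: starts 4:40pm before J8 ends 8:05pm, and ends 8:15pm after J8 starts 6:40pm → overlap.
J8 overlaps J5, J6.

Yes — it overlaps J5, J6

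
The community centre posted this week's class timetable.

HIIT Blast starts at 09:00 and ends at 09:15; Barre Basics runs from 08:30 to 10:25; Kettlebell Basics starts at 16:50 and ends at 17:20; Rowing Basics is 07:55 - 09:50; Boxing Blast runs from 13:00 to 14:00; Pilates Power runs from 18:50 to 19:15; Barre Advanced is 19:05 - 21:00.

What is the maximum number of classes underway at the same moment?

3

Sweep the timeline, counting +1 at each start and −1 at each end (ends before starts at a tie):
07:55 start Rowing Basics → 1
08:30 start Barre Basics → 2
09:00 start HIIT Blast → 3
09:15 end HIIT Blast → 2
09:50 end Rowing Basics → 1
10:25 end Barre Basics → 0
13:00 start Boxing Blast → 1
14:00 end Boxing Blast → 0
16:50 start Kettlebell Basics → 1
17:20 end Kettlebell Basics → 0
18:50 start Pilates Power → 1
19:05 start Barre Advanced → 2
19:15 end Pilates Power → 1
21:00 end Barre Advanced → 0
Peak is 3, at 09:00 (Barre Basics, HIIT Blast, Rowing Basics).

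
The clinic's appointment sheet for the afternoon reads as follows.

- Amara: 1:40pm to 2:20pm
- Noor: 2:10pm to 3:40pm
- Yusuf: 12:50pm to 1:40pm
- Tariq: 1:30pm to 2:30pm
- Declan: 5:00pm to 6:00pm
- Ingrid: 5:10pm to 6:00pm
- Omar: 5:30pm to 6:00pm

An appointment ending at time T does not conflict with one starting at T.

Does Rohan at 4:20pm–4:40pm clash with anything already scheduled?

No — it doesn't clash with anything

Yusuf: ends 1:40pm at or before Rohan starts 4:20pm → clear.
Tariq: ends 2:30pm at or before Rohan starts 4:20pm → clear.
Amara: ends 2:20pm at or before Rohan starts 4:20pm → clear.
Noor: ends 3:40pm at or before Rohan starts 4:20pm → clear.
Declan: starts 5:00pm at or after Rohan ends 4:40pm → clear.
Ingrid: starts 5:10pm at or after Rohan ends 4:40pm → clear.
Omar: starts 5:30pm at or after Rohan ends 4:40pm → clear.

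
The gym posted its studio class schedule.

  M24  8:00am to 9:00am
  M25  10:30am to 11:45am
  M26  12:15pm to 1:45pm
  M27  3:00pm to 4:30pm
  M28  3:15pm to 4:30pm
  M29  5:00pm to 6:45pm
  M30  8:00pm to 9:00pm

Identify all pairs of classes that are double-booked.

Sorted by start: M24, M25, M26, M27, M28, M29, M30.
M25 starts after M24 ends — done with M24.
M26 starts after M25 ends — done with M25.
M27 starts after M26 ends — done with M26.
M28 starts before M27 ends → M27 and M28 overlap.
M29 starts after M27 ends — done with M27.
M29 starts after M28 ends — done with M28.
M30 starts after M29 ends.

M27 & M28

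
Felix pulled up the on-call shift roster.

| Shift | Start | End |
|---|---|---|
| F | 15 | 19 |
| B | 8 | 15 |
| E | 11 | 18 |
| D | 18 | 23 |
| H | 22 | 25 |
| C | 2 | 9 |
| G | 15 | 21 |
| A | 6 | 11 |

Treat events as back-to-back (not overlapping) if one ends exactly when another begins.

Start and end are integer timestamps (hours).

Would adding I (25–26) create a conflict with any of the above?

C: ends 9 at or before I starts 25 → clear.
A: ends 11 at or before I starts 25 → clear.
B: ends 15 at or before I starts 25 → clear.
E: ends 18 at or before I starts 25 → clear.
F: ends 19 at or before I starts 25 → clear.
G: ends 21 at or before I starts 25 → clear.
D: ends 23 at or before I starts 25 → clear.
H: ends 25 at or before I starts 25 → clear.

No — it doesn't clash with anything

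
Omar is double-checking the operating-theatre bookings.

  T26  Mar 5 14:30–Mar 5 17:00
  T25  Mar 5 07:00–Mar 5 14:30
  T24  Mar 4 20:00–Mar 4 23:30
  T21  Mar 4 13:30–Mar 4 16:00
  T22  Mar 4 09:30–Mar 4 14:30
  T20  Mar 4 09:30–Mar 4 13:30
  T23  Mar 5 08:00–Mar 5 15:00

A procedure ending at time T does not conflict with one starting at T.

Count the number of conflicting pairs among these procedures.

Sorted by start: T20, T22, T21, T24, T25, T23, T26.
T22 starts before T20 ends → T20 and T22 overlap.
T21 starts exactly when T20 ends (back-to-back, no overlap), so T20 has no further overlaps.
T21 starts before T22 ends → T22 and T21 overlap.
T24 starts after T22 ends, so T22 has no further overlaps.
T24 starts after T21 ends, so T21 has no further overlaps.
T25 starts after T24 ends, so T24 has no further overlaps.
T23 starts before T25 ends → T25 and T23 overlap.
T26 starts exactly when T25 ends (back-to-back, no overlap).
T26 starts before T23 ends → T23 and T26 overlap.
Overlapping pairs: T20 & T22, T21 & T22, T23 & T25, T23 & T26 — 4 in total.

4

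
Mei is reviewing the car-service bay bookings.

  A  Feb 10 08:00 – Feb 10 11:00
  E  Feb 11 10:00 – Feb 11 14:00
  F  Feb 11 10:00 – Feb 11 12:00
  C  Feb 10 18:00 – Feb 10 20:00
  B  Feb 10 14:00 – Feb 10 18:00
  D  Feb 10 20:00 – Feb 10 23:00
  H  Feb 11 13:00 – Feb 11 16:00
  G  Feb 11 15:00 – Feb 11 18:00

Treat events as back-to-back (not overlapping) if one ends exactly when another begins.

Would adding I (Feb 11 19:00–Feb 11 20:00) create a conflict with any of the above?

A: ends Feb 10 11:00 at or before I starts Feb 11 19:00 → clear.
B: ends Feb 10 18:00 at or before I starts Feb 11 19:00 → clear.
C: ends Feb 10 20:00 at or before I starts Feb 11 19:00 → clear.
D: ends Feb 10 23:00 at or before I starts Feb 11 19:00 → clear.
E: ends Feb 11 14:00 at or before I starts Feb 11 19:00 → clear.
F: ends Feb 11 12:00 at or before I starts Feb 11 19:00 → clear.
H: ends Feb 11 16:00 at or before I starts Feb 11 19:00 → clear.
G: ends Feb 11 18:00 at or before I starts Feb 11 19:00 → clear.

No — it doesn't clash with anything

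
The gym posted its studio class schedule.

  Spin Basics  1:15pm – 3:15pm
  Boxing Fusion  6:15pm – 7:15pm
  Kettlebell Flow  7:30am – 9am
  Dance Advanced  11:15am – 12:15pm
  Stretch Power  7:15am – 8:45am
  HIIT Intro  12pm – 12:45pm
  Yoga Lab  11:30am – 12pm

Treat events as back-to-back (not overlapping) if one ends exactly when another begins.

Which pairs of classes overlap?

Sorted by start: Stretch Power, Kettlebell Flow, Dance Advanced, Yoga Lab, HIIT Intro, Spin Basics, Boxing Fusion.
Kettlebell Flow starts before Stretch Power ends → Stretch Power and Kettlebell Flow overlap.
Dance Advanced starts after Stretch Power ends, so nothing later overlaps Stretch Power either.
Dance Advanced starts after Kettlebell Flow ends, so nothing later overlaps Kettlebell Flow either.
Yoga Lab starts before Dance Advanced ends → Dance Advanced and Yoga Lab overlap.
HIIT Intro starts before Dance Advanced ends → Dance Advanced and HIIT Intro overlap.
Spin Basics starts after Dance Advanced ends, so nothing later overlaps Dance Advanced either.
HIIT Intro starts exactly when Yoga Lab ends (back-to-back, no overlap), so nothing later overlaps Yoga Lab either.
Spin Basics starts after HIIT Intro ends, so nothing later overlaps HIIT Intro either.
Boxing Fusion starts after Spin Basics ends.

Dance Advanced & HIIT Intro, Dance Advanced & Yoga Lab, Kettlebell Flow & Stretch Power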